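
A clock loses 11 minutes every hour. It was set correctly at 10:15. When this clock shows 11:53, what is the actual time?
For every 60 true minutes, the faulty clock advances 49 minutes, so 1 faulty-clock minute corresponds to 60/49 true minutes.
From 10:15 to 11:53 on the faulty dial is 98 minutes.
True elapsed: 98 x 60/49 = 120 minutes = 2 hours.
True time: 10:15 + 2 hours = 12:15.

Final answer: 12:15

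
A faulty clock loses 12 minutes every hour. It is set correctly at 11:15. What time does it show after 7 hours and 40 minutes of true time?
For every 60 true minutes, the faulty clock advances 60 - 12 = 48 minutes.
True elapsed: 7 hours and 40 minutes = 460 minutes.
Faulty clock advances: 460 x 48/60 = 368 minutes (drift: 92 minutes behind).
Shown time: 11:15 + 368 minutes = 5:23.

Final answer: 5:23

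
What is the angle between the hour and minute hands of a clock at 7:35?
Hour hand position: 7 x 30 + 35 x 0.5 = 227.5 degrees
Minute hand position: 35 x 6 = 210 degrees
Difference: |227.5 - 210| = 17.5 degrees
The angle between the hands is 17.5 degrees

Final answer: 17.5 degrees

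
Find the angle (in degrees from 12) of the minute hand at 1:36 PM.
The minute hand moves 6 degrees per minute.
At 1:36: 36 x 6 = 216 degrees

Final answer: 216 degrees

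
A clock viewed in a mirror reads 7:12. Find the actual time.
Reflection across the vertical (12-6) axis maps a hand at angle A degrees to (360 - A) degrees, which sends a reading of T minutes past 12:00 to (720 - T) minutes past 12:00.
Mirror reads 7:12 = 432 minutes past 12:00.
Actual time: (720 - 432) mod 720 = 288 minutes = 4:48.

Final answer: 4:48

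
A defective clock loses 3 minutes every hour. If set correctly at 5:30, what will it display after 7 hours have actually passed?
For every 60 true minutes, the faulty clock advances 60 - 3 = 57 minutes.
True elapsed: 7 hours = 420 minutes.
Faulty clock advances: 420 x 57/60 = 399 minutes (drift: 21 minutes behind).
Shown time: 5:30 + 399 minutes = 12:09.

Final answer: 12:09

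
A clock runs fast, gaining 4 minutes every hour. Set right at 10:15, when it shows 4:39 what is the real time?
For every 60 true minutes, the faulty clock advances 64 minutes, so 1 faulty-clock minute corresponds to 60/64 true minutes.
From 10:15 to 4:39 on the faulty dial is 384 minutes.
True elapsed: 384 x 60/64 = 360 minutes = 6 hours.
True time: 10:15 + 6 hours = 4:15.

Final answer: 4:15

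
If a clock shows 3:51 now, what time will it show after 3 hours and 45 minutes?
Starting time: 3:51
Adding 45 minutes to 51 minutes: 51 + 45 = 96 minutes = 1 hour and 36 minutes
Adding 3 hours: 3 + 3 + 1 (carry) = 7
Final time: 7:36

Final answer: 7:36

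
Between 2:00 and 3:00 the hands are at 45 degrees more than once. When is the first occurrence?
At t minutes past 2:00, the hour hand is at 30 x 2 + 0.5t degrees and the minute hand is at 6t degrees.
The smaller angle between them is 45 degrees when |30H - 5.5t| = 45 or |30H - 5.5t| = 315.
With H = 2, solve 30 x 2 - 5.5t = +/- target for each target:
  t = (30 x 2 - 45) / 5.5 = 2.73
  t = (30 x 2 + 45) / 5.5 = 19.09
  t = (30 x 2 - 315) / 5.5 = -46.36 (outside (0, 60))
  t = (30 x 2 + 315) / 5.5 = 68.18 (outside (0, 60))
Valid solutions in (0, 60): {2.73, 19.09} minutes.
The first occurrence is t = 2.73 minutes.
The hands form a 45-degree angle at 2.73 minutes past 2:00.

Final answer: 2.73 minutes past 2:00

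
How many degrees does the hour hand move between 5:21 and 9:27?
The hour hand moves 0.5 degrees per minute.
Time elapsed: 9:27 - 5:21 = 246 minutes
Angular displacement: 246 x 0.5 = 123 degrees

Final answer: 123 degrees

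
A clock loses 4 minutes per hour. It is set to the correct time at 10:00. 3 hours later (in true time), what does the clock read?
For every 60 true minutes, the faulty clock advances 60 - 4 = 56 minutes.
True elapsed: 3 hours = 180 minutes.
Faulty clock advances: 180 x 56/60 = 168 minutes (drift: 12 minutes behind).
Shown time: 10:00 + 168 minutes = 12:48.

Final answer: 12:48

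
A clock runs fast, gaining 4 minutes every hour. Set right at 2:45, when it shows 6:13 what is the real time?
For every 60 true minutes, the faulty clock advances 64 minutes, so 1 faulty-clock minute corresponds to 60/64 true minutes.
From 2:45 to 6:13 on the faulty dial is 208 minutes.
True elapsed: 208 x 60/64 = 195 minutes = 3 hours and 15 minutes.
True time: 2:45 + 3 hours and 15 minutes = 6:00.

Final answer: 6:00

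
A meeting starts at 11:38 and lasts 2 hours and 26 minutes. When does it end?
Starting time: 11:38
Adding 26 minutes to 38 minutes: 38 + 26 = 64 minutes = 1 hour and 4 minutes
Adding 2 hours: 11 + 2 + 1 (carry) = 14 - 12 = 2
Final time: 2:04

Final answer: 2:04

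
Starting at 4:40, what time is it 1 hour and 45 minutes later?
Starting time: 4:40
Adding 45 minutes to 40 minutes: 40 + 45 = 85 minutes = 1 hour and 25 minutes
Adding 1 hour: 4 + 1 + 1 (carry) = 6
Final time: 6:25

Final answer: 6:25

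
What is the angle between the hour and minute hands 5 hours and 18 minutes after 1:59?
First find the time 5 hours and 18 minutes after 1:59.
Total minutes: 1 x 60 + 59 + 5 x 60 + 18 = 437.
437 mod 720 = 437 minutes = 7:17.
Now compute the angle at 7:17:
Hour hand: 7 x 30 + 17 x 0.5 = 218.5 degrees
Minute hand: 17 x 6 = 102 degrees
Difference: |218.5 - 102| = 116.5 degrees
The angle is 116.5 degrees

Final answer: 116.5 degrees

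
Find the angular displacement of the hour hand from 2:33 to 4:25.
The hour hand moves 0.5 degrees per minute.
Time elapsed: 4:25 - 2:33 = 112 minutes
Angular displacement: 112 x 0.5 = 56 degrees

Final answer: 56 degrees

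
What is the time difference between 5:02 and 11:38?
From 5:02 to 11:38:
(11 x 60 + 38) - (5 x 60 + 2) = 698 - 302 = 396 minutes
= 6 hours and 36 minutes

Final answer: 6 hours and 36 minutes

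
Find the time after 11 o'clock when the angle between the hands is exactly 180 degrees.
For hands to be 180 degrees apart: |30H - 5.5t| = 180
With H = 11: t = (30 x 11 + 180)/5.5 = 92.73 or t = (30 x 11 - 180)/5.5 = 27.27
First valid solution (0 < t < 60): t = 27.27 minutes
The hands are opposite at 27.27 minutes past 11:00.

Final answer: 27.27 minutes past 11:00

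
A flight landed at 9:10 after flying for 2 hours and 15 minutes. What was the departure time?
Starting time: 9:10 = 550 total minutes past 12:00
Subtracting: 2 hours and 15 minutes = 135 minutes
550 - 135 = 415 minutes
= 6 hours and 55 minutes past 12:00 = 6:55

Final answer: 6:55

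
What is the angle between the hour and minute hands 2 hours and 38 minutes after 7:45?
First find the time 2 hours and 38 minutes after 7:45.
Total minutes: 7 x 60 + 45 + 2 x 60 + 38 = 623.
623 mod 720 = 623 minutes = 10:23.
Now compute the angle at 10:23:
Hour hand: 10 x 30 + 23 x 0.5 = 311.5 degrees
Minute hand: 23 x 6 = 138 degrees
Difference: |311.5 - 138| = 173.5 degrees
The angle is 173.5 degrees

Final answer: 173.5 degrees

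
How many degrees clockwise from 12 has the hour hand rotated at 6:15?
The hour hand moves 30 degrees per hour and 0.5 degrees per minute.
At 6:15: (6) x 30 + 15 x 0.5 = 180 + 7.5 = 187.5 degrees

Final answer: 187.5 degrees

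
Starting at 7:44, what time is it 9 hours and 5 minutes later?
Starting time: 7:44
Adding 5 minutes to 44 minutes: 44 + 5 = 49 minutes
Adding 9 hours: 7 + 9 = 16 - 12 = 4
Final time: 4:49

Final answer: 4:49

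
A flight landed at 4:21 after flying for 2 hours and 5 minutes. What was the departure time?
Starting time: 4:21 = 261 total minutes past 12:00
Subtracting: 2 hours and 5 minutes = 125 minutes
261 - 125 = 136 minutes
= 2 hours and 16 minutes past 12:00 = 2:16

Final answer: 2:16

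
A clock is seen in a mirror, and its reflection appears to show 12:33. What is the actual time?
Reflection across the vertical (12-6) axis maps a hand at angle A degrees to (360 - A) degrees, which sends a reading of T minutes past 12:00 to (720 - T) minutes past 12:00.
Mirror reads 12:33 = 33 minutes past 12:00.
Actual time: (720 - 33) mod 720 = 687 minutes = 11:27.

Final answer: 11:27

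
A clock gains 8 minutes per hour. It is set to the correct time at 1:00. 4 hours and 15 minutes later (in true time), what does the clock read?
For every 60 true minutes, the faulty clock advances 60 + 8 = 68 minutes.
True elapsed: 4 hours and 15 minutes = 255 minutes.
Faulty clock advances: 255 x 68/60 = 289 minutes (drift: 34 minutes ahead).
Shown time: 1:00 + 289 minutes = 5:49.

Final answer: 5:49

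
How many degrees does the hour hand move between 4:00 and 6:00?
The hour hand moves 0.5 degrees per minute.
Time elapsed: 6:00 - 4:00 = 120 minutes
Angular displacement: 120 x 0.5 = 60 degrees

Final answer: 60 degrees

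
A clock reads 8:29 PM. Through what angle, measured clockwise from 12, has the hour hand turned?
The hour hand moves 30 degrees per hour and 0.5 degrees per minute.
At 8:29: (8) x 30 + 29 x 0.5 = 240 + 14.5 = 254.5 degrees

Final answer: 254.5 degrees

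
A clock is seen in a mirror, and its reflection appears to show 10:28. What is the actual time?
Reflection across the vertical (12-6) axis maps a hand at angle A degrees to (360 - A) degrees, which sends a reading of T minutes past 12:00 to (720 - T) minutes past 12:00.
Mirror reads 10:28 = 628 minutes past 12:00.
Actual time: (720 - 628) mod 720 = 92 minutes = 1:32.

Final answer: 1:32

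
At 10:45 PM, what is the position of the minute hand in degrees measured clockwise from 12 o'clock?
The minute hand moves 6 degrees per minute.
At 10:45: 45 x 6 = 270 degrees

Final answer: 270 degrees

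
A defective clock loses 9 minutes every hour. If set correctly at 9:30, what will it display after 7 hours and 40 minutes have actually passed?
For every 60 true minutes, the faulty clock advances 60 - 9 = 51 minutes.
True elapsed: 7 hours and 40 minutes = 460 minutes.
Faulty clock advances: 460 x 51/60 = 391 minutes (drift: 69 minutes behind).
Shown time: 9:30 + 391 minutes = 4:01.

Final answer: 4:01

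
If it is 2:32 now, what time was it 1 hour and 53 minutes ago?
Starting time: 2:32 = 152 total minutes past 12:00
Subtracting: 1 hour and 53 minutes = 113 minutes
152 - 113 = 39 minutes
= 39 minutes past 12:00 = 12:39

Final answer: 12:39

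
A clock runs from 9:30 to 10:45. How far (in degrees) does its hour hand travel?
The hour hand moves 0.5 degrees per minute.
Time elapsed: 10:45 - 9:30 = 75 minutes
Angular displacement: 75 x 0.5 = 37.5 degrees

Final answer: 37.5 degrees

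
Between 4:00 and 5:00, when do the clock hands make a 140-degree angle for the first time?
At t minutes past 4:00, the hour hand is at 30 x 4 + 0.5t degrees and the minute hand is at 6t degrees.
The smaller angle between them is 140 degrees when |30H - 5.5t| = 140 or |30H - 5.5t| = 220.
With H = 4, solve 30 x 4 - 5.5t = +/- target for each target:
  t = (30 x 4 - 140) / 5.5 = -3.64 (outside (0, 60))
  t = (30 x 4 + 140) / 5.5 = 47.27
  t = (30 x 4 - 220) / 5.5 = -18.18 (outside (0, 60))
  t = (30 x 4 + 220) / 5.5 = 61.82 (outside (0, 60))
Valid solutions in (0, 60): {47.27} minutes.
The first occurrence is t = 47.27 minutes.
The hands form a 140-degree angle at 47.27 minutes past 4:00.

Final answer: 47.27 minutes past 4:00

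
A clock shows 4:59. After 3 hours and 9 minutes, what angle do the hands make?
First find the time 3 hours and 9 minutes after 4:59.
Total minutes: 4 x 60 + 59 + 3 x 60 + 9 = 488.
488 mod 720 = 488 minutes = 8:08.
Now compute the angle at 8:08:
Hour hand: 8 x 30 + 8 x 0.5 = 244 degrees
Minute hand: 8 x 6 = 48 degrees
Difference: |244 - 48| = 196 degrees
Smaller angle: 360 - 196 = 164 degrees

Final answer: 164 degrees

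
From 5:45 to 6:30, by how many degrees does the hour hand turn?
The hour hand moves 0.5 degrees per minute.
Time elapsed: 6:30 - 5:45 = 45 minutes
Angular displacement: 45 x 0.5 = 22.5 degrees

Final answer: 22.5 degrees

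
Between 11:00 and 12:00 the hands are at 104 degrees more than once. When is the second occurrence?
At t minutes past 11:00, the hour hand is at 30 x 11 + 0.5t degrees and the minute hand is at 6t degrees.
The smaller angle between them is 104 degrees when |30H - 5.5t| = 104 or |30H - 5.5t| = 256.
With H = 11, solve 30 x 11 - 5.5t = +/- target for each target:
  t = (30 x 11 - 104) / 5.5 = 41.09
  t = (30 x 11 + 104) / 5.5 = 78.91 (outside (0, 60))
  t = (30 x 11 - 256) / 5.5 = 13.45
  t = (30 x 11 + 256) / 5.5 = 106.55 (outside (0, 60))
Valid solutions in (0, 60): {13.45, 41.09} minutes.
The second occurrence is t = 41.09 minutes.
The hands form a 104-degree angle at 41.09 minutes past 11:00.

Final answer: 41.09 minutes past 11:00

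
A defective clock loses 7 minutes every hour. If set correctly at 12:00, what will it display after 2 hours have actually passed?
For every 60 true minutes, the faulty clock advances 60 - 7 = 53 minutes.
True elapsed: 2 hours = 120 minutes.
Faulty clock advances: 120 x 53/60 = 106 minutes (drift: 14 minutes behind).
Shown time: 12:00 + 106 minutes = 1:46.

Final answer: 1:46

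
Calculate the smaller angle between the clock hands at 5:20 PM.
Hour hand position: 5 x 30 + 20 x 0.5 = 160 degrees
Minute hand position: 20 x 6 = 120 degrees
Difference: |160 - 120| = 40 degrees
The angle between the hands is 40 degrees

Final answer: 40 degrees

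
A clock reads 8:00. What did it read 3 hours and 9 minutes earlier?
Starting time: 8:00 = 480 total minutes past 12:00
Subtracting: 3 hours and 9 minutes = 189 minutes
480 - 189 = 291 minutes
= 4 hours and 51 minutes past 12:00 = 4:51

Final answer: 4:51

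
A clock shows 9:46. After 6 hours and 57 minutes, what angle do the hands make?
First find the time 6 hours and 57 minutes after 9:46.
Total minutes: 9 x 60 + 46 + 6 x 60 + 57 = 1003.
1003 mod 720 = 283 minutes = 4:43.
Now compute the angle at 4:43:
Hour hand: 4 x 30 + 43 x 0.5 = 141.5 degrees
Minute hand: 43 x 6 = 258 degrees
Difference: |141.5 - 258| = 116.5 degrees
The angle is 116.5 degrees

Final answer: 116.5 degrees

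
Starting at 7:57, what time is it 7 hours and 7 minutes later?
Starting time: 7:57
Adding 7 minutes to 57 minutes: 57 + 7 = 64 minutes = 1 hour and 4 minutes
Adding 7 hours: 7 + 7 + 1 (carry) = 15 - 12 = 3
Final time: 3:04

Final answer: 3:04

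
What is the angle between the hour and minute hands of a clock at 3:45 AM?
Hour hand position: 3 x 30 + 45 x 0.5 = 112.5 degrees
Minute hand position: 45 x 6 = 270 degrees
Difference: |112.5 - 270| = 157.5 degrees
The angle between the hands is 157.5 degrees

Final answer: 157.5 degrees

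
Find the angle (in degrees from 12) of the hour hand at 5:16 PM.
The hour hand moves 30 degrees per hour and 0.5 degrees per minute.
At 5:16: (5) x 30 + 16 x 0.5 = 150 + 8 = 158 degrees

Final answer: 158 degrees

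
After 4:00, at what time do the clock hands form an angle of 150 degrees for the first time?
At t minutes past 4:00, the hour hand is at 30 x 4 + 0.5t degrees and the minute hand is at 6t degrees.
The smaller angle between them is 150 degrees when |30H - 5.5t| = 150 or |30H - 5.5t| = 210.
With H = 4, solve 30 x 4 - 5.5t = +/- target for each target:
  t = (30 x 4 - 150) / 5.5 = -5.45 (outside (0, 60))
  t = (30 x 4 + 150) / 5.5 = 49.09
  t = (30 x 4 - 210) / 5.5 = -16.36 (outside (0, 60))
  t = (30 x 4 + 210) / 5.5 = 60 (outside (0, 60))
Valid solutions in (0, 60): {49.09} minutes.
The first occurrence is t = 49.09 minutes.
The hands form a 150-degree angle at 49.09 minutes past 4:00.

Final answer: 49.09 minutes past 4:00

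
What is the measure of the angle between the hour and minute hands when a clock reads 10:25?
Hour hand position: 10 x 30 + 25 x 0.5 = 312.5 degrees
Minute hand position: 25 x 6 = 150 degrees
Difference: |312.5 - 150| = 162.5 degrees
The angle between the hands is 162.5 degrees

Final answer: 162.5 degrees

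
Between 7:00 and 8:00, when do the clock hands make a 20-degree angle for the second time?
At t minutes past 7:00, the hour hand is at 30 x 7 + 0.5t degrees and the minute hand is at 6t degrees.
The smaller angle between them is 20 degrees when |30H - 5.5t| = 20 or |30H - 5.5t| = 340.
With H = 7, solve 30 x 7 - 5.5t = +/- target for each target:
  t = (30 x 7 - 20) / 5.5 = 34.55
  t = (30 x 7 + 20) / 5.5 = 41.82
  t = (30 x 7 - 340) / 5.5 = -23.64 (outside (0, 60))
  t = (30 x 7 + 340) / 5.5 = 100 (outside (0, 60))
Valid solutions in (0, 60): {34.55, 41.82} minutes.
The second occurrence is t = 41.82 minutes.
The hands form a 20-degree angle at 41.82 minutes past 7:00.

Final answer: 41.82 minutes past 7:00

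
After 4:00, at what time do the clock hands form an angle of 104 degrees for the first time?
At t minutes past 4:00, the hour hand is at 30 x 4 + 0.5t degrees and the minute hand is at 6t degrees.
The smaller angle between them is 104 degrees when |30H - 5.5t| = 104 or |30H - 5.5t| = 256.
With H = 4, solve 30 x 4 - 5.5t = +/- target for each target:
  t = (30 x 4 - 104) / 5.5 = 2.91
  t = (30 x 4 + 104) / 5.5 = 40.73
  t = (30 x 4 - 256) / 5.5 = -24.73 (outside (0, 60))
  t = (30 x 4 + 256) / 5.5 = 68.36 (outside (0, 60))
Valid solutions in (0, 60): {2.91, 40.73} minutes.
The first occurrence is t = 2.91 minutes.
The hands form a 104-degree angle at 2.91 minutes past 4:00.

Final answer: 2.91 minutes past 4:00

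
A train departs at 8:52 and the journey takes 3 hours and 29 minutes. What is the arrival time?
Starting time: 8:52
Adding 29 minutes to 52 minutes: 52 + 29 = 81 minutes = 1 hour and 21 minutes
Adding 3 hours: 8 + 3 + 1 (carry) = 12
Final time: 12:21

Final answer: 12:21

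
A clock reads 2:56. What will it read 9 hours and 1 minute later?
Starting time: 2:56
Adding 1 minute to 56 minutes: 56 + 1 = 57 minutes
Adding 9 hours: 2 + 9 = 11
Final time: 11:57

Final answer: 11:57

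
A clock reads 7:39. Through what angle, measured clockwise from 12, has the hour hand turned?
The hour hand moves 30 degrees per hour and 0.5 degrees per minute.
At 7:39: (7) x 30 + 39 x 0.5 = 210 + 19.5 = 229.5 degrees

Final answer: 229.5 degrees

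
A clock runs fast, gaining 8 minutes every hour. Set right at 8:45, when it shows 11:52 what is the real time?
For every 60 true minutes, the faulty clock advances 68 minutes, so 1 faulty-clock minute corresponds to 60/68 true minutes.
From 8:45 to 11:52 on the faulty dial is 187 minutes.
True elapsed: 187 x 60/68 = 165 minutes = 2 hours and 45 minutes.
True time: 8:45 + 2 hours and 45 minutes = 11:30.

Final answer: 11:30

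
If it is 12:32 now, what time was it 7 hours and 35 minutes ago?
Starting time: 12:32 = 32 total minutes past 12:00
Subtracting: 7 hours and 35 minutes = 455 minutes
32 - 455 = -423 (negative, add 12 hours = 720) = 297 minutes
= 4 hours and 57 minutes past 12:00 = 4:57

Final answer: 4:57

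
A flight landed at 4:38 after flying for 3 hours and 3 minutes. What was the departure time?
Starting time: 4:38 = 278 total minutes past 12:00
Subtracting: 3 hours and 3 minutes = 183 minutes
278 - 183 = 95 minutes
= 1 hour and 35 minutes past 12:00 = 1:35

Final answer: 1:35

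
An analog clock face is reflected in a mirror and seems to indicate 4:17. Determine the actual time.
Reflection across the vertical (12-6) axis maps a hand at angle A degrees to (360 - A) degrees, which sends a reading of T minutes past 12:00 to (720 - T) minutes past 12:00.
Mirror reads 4:17 = 257 minutes past 12:00.
Actual time: (720 - 257) mod 720 = 463 minutes = 7:43.

Final answer: 7:43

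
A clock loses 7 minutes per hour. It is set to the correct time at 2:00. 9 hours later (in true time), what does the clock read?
For every 60 true minutes, the faulty clock advances 60 - 7 = 53 minutes.
True elapsed: 9 hours = 540 minutes.
Faulty clock advances: 540 x 53/60 = 477 minutes (drift: 63 minutes behind).
Shown time: 2:00 + 477 minutes = 9:57.

Final answer: 9:57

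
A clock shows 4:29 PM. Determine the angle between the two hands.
Hour hand position: 4 x 30 + 29 x 0.5 = 134.5 degrees
Minute hand position: 29 x 6 = 174 degrees
Difference: |134.5 - 174| = 39.5 degrees
The angle between the hands is 39.5 degrees

Final answer: 39.5 degrees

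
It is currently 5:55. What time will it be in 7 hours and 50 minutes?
Starting time: 5:55
Adding 50 minutes to 55 minutes: 55 + 50 = 105 minutes = 1 hour and 45 minutes
Adding 7 hours: 5 + 7 + 1 (carry) = 13 - 12 = 1
Final time: 1:45

Final answer: 1:45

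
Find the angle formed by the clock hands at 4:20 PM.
Hour hand position: 4 x 30 + 20 x 0.5 = 130 degrees
Minute hand position: 20 x 6 = 120 degrees
Difference: |130 - 120| = 10 degrees
The angle between the hands is 10 degrees

Final answer: 10 degrees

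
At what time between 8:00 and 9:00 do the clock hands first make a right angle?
At t minutes past 8:00, the hour hand is at 30 x 8 + 0.5t degrees and the minute hand is at 6t degrees.
The smaller angle between them is 90 degrees when |30H - 5.5t| = 90 or |30H - 5.5t| = 270.
With H = 8, solve 30 x 8 - 5.5t = +/- target for each target:
  t = (30 x 8 - 90) / 5.5 = 27.27
  t = (30 x 8 + 90) / 5.5 = 60 (outside (0, 60))
  t = (30 x 8 - 270) / 5.5 = -5.45 (outside (0, 60))
  t = (30 x 8 + 270) / 5.5 = 92.73 (outside (0, 60))
Valid solutions in (0, 60): {27.27} minutes.
First occurrence: t = 27.27 minutes.
The hands are at right angles at 27.27 minutes past 8:00.

Final answer: 27.27 minutes past 8:00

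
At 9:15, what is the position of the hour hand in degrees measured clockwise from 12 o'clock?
The hour hand moves 30 degrees per hour and 0.5 degrees per minute.
At 9:15: (9) x 30 + 15 x 0.5 = 270 + 7.5 = 277.5 degrees

Final answer: 277.5 degrees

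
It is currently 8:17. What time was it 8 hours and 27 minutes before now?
Starting time: 8:17 = 497 total minutes past 12:00
Subtracting: 8 hours and 27 minutes = 507 minutes
497 - 507 = -10 (negative, add 12 hours = 720) = 710 minutes
= 11 hours and 50 minutes past 12:00 = 11:50

Final answer: 11:50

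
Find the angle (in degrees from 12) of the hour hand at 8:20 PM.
The hour hand moves 30 degrees per hour and 0.5 degrees per minute.
At 8:20: (8) x 30 + 20 x 0.5 = 240 + 10 = 250 degrees

Final answer: 250 degrees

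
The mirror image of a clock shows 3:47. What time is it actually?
Reflection across the vertical (12-6) axis maps a hand at angle A degrees to (360 - A) degrees, which sends a reading of T minutes past 12:00 to (720 - T) minutes past 12:00.
Mirror reads 3:47 = 227 minutes past 12:00.
Actual time: (720 - 227) mod 720 = 493 minutes = 8:13.

Final answer: 8:13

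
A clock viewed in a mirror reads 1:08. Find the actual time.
Reflection across the vertical (12-6) axis maps a hand at angle A degrees to (360 - A) degrees, which sends a reading of T minutes past 12:00 to (720 - T) minutes past 12:00.
Mirror reads 1:08 = 68 minutes past 12:00.
Actual time: (720 - 68) mod 720 = 652 minutes = 10:52.

Final answer: 10:52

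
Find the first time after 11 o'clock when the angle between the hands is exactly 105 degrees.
At t minutes past 11:00, the hour hand is at 30 x 11 + 0.5t degrees and the minute hand is at 6t degrees.
The smaller angle between them is 105 degrees when |30H - 5.5t| = 105 or |30H - 5.5t| = 255.
With H = 11, solve 30 x 11 - 5.5t = +/- target for each target:
  t = (30 x 11 - 105) / 5.5 = 40.91
  t = (30 x 11 + 105) / 5.5 = 79.09 (outside (0, 60))
  t = (30 x 11 - 255) / 5.5 = 13.64
  t = (30 x 11 + 255) / 5.5 = 106.36 (outside (0, 60))
Valid solutions in (0, 60): {13.64, 40.91} minutes.
The first occurrence is t = 13.64 minutes.
The hands form a 105-degree angle at 13.64 minutes past 11:00.

Final answer: 13.64 minutes past 11:00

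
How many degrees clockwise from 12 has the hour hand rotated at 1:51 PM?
The hour hand moves 30 degrees per hour and 0.5 degrees per minute.
At 1:51: (1) x 30 + 51 x 0.5 = 30 + 25.5 = 55.5 degrees

Final answer: 55.5 degrees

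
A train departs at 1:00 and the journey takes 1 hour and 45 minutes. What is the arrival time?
Starting time: 1:00
Adding 45 minutes to 0 minutes: 0 + 45 = 45 minutes
Adding 1 hour: 1 + 1 = 2
Final time: 2:45

Final answer: 2:45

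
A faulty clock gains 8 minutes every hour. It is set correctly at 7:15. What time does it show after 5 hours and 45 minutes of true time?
For every 60 true minutes, the faulty clock advances 60 + 8 = 68 minutes.
True elapsed: 5 hours and 45 minutes = 345 minutes.
Faulty clock advances: 345 x 68/60 = 391 minutes (drift: 46 minutes ahead).
Shown time: 7:15 + 391 minutes = 1:46.

Final answer: 1:46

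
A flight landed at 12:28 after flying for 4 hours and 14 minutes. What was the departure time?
Starting time: 12:28 = 28 total minutes past 12:00
Subtracting: 4 hours and 14 minutes = 254 minutes
28 - 254 = -226 (negative, add 12 hours = 720) = 494 minutes
= 8 hours and 14 minutes past 12:00 = 8:14

Final answer: 8:14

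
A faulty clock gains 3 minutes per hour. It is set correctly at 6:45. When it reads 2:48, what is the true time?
For every 60 true minutes, the faulty clock advances 63 minutes, so 1 faulty-clock minute corresponds to 60/63 true minutes.
From 6:45 to 2:48 on the faulty dial is 483 minutes.
True elapsed: 483 x 60/63 = 460 minutes = 7 hours and 40 minutes.
True time: 6:45 + 7 hours and 40 minutes = 2:25.

Final answer: 2:25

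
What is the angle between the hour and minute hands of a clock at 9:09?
Hour hand position: 9 x 30 + 9 x 0.5 = 274.5 degrees
Minute hand position: 9 x 6 = 54 degrees
Difference: |274.5 - 54| = 220.5 degrees
Since 220.5 > 180, the smaller angle is 360 - 220.5 = 139.5 degrees

Final answer: 139.5 degrees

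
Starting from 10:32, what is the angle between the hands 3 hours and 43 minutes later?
First find the time 3 hours and 43 minutes after 10:32.
Total minutes: 10 x 60 + 32 + 3 x 60 + 43 = 855.
855 mod 720 = 135 minutes = 2:15.
Now compute the angle at 2:15:
Hour hand: 2 x 30 + 15 x 0.5 = 67.5 degrees
Minute hand: 15 x 6 = 90 degrees
Difference: |67.5 - 90| = 22.5 degrees
The angle is 22.5 degrees

Final answer: 22.5 degrees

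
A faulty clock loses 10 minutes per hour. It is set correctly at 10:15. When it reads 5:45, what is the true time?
For every 60 true minutes, the faulty clock advances 50 minutes, so 1 faulty-clock minute corresponds to 60/50 true minutes.
From 10:15 to 5:45 on the faulty dial is 450 minutes.
True elapsed: 450 x 60/50 = 540 minutes = 9 hours.
True time: 10:15 + 9 hours = 7:15.

Final answer: 7:15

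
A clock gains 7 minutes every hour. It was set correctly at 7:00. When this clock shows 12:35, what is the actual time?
For every 60 true minutes, the faulty clock advances 67 minutes, so 1 faulty-clock minute corresponds to 60/67 true minutes.
From 7:00 to 12:35 on the faulty dial is 335 minutes.
True elapsed: 335 x 60/67 = 300 minutes = 5 hours.
True time: 7:00 + 5 hours = 12:00.

Final answer: 12:00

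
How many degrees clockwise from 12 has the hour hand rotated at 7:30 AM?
The hour hand moves 30 degrees per hour and 0.5 degrees per minute.
At 7:30: (7) x 30 + 30 x 0.5 = 210 + 15 = 225 degrees

Final answer: 225 degrees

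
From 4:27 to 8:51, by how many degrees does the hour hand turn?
The hour hand moves 0.5 degrees per minute.
Time elapsed: 8:51 - 4:27 = 264 minutes
Angular displacement: 264 x 0.5 = 132 degrees

Final answer: 132 degrees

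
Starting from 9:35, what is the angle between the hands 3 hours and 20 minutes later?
First find the time 3 hours and 20 minutes after 9:35.
Total minutes: 9 x 60 + 35 + 3 x 60 + 20 = 775.
775 mod 720 = 55 minutes = 12:55.
Now compute the angle at 12:55:
Hour hand: 0 x 30 + 55 x 0.5 = 27.5 degrees
Minute hand: 55 x 6 = 330 degrees
Difference: |27.5 - 330| = 302.5 degrees
Smaller angle: 360 - 302.5 = 57.5 degrees

Final answer: 57.5 degrees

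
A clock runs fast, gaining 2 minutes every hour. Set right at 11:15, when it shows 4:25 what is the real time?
For every 60 true minutes, the faulty clock advances 62 minutes, so 1 faulty-clock minute corresponds to 60/62 true minutes.
From 11:15 to 4:25 on the faulty dial is 310 minutes.
True elapsed: 310 x 60/62 = 300 minutes = 5 hours.
True time: 11:15 + 5 hours = 4:15.

Final answer: 4:15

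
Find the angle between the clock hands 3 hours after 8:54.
First find the time 3 hours after 8:54.
Total minutes: 8 x 60 + 54 + 3 x 60 + 0 = 714.
714 mod 720 = 714 minutes = 11:54.
Now compute the angle at 11:54:
Hour hand: 11 x 30 + 54 x 0.5 = 357 degrees
Minute hand: 54 x 6 = 324 degrees
Difference: |357 - 324| = 33 degrees
The angle is 33 degrees

Final answer: 33 degrees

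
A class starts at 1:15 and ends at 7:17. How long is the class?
From 1:15 to 7:17:
(7 x 60 + 17) - (1 x 60 + 15) = 437 - 75 = 362 minutes
= 6 hours and 2 minutes

Final answer: 6 hours and 2 minutes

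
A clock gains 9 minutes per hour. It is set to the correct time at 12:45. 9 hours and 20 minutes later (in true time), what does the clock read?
For every 60 true minutes, the faulty clock advances 60 + 9 = 69 minutes.
True elapsed: 9 hours and 20 minutes = 560 minutes.
Faulty clock advances: 560 x 69/60 = 644 minutes (drift: 84 minutes ahead).
Shown time: 12:45 + 644 minutes = 11:29.

Final answer: 11:29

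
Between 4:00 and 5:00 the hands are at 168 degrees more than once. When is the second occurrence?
At t minutes past 4:00, the hour hand is at 30 x 4 + 0.5t degrees and the minute hand is at 6t degrees.
The smaller angle between them is 168 degrees when |30H - 5.5t| = 168 or |30H - 5.5t| = 192.
With H = 4, solve 30 x 4 - 5.5t = +/- target for each target:
  t = (30 x 4 - 168) / 5.5 = -8.73 (outside (0, 60))
  t = (30 x 4 + 168) / 5.5 = 52.36
  t = (30 x 4 - 192) / 5.5 = -13.09 (outside (0, 60))
  t = (30 x 4 + 192) / 5.5 = 56.73
Valid solutions in (0, 60): {52.36, 56.73} minutes.
The second occurrence is t = 56.73 minutes.
The hands form a 168-degree angle at 56.73 minutes past 4:00.

Final answer: 56.73 minutes past 4:00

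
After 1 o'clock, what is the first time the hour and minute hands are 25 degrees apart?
At t minutes past 1:00, the hour hand is at 30 x 1 + 0.5t degrees and the minute hand is at 6t degrees.
The smaller angle between them is 25 degrees when |30H - 5.5t| = 25 or |30H - 5.5t| = 335.
With H = 1, solve 30 x 1 - 5.5t = +/- target for each target:
  t = (30 x 1 - 25) / 5.5 = 0.91
  t = (30 x 1 + 25) / 5.5 = 10
  t = (30 x 1 - 335) / 5.5 = -55.45 (outside (0, 60))
  t = (30 x 1 + 335) / 5.5 = 66.36 (outside (0, 60))
Valid solutions in (0, 60): {0.91, 10} minutes.
The first occurrence is t = 0.91 minutes.
The hands form a 25-degree angle at 0.91 minutes past 1:00.

Final answer: 0.91 minutes past 1:00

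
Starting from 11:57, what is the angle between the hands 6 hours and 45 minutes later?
First find the time 6 hours and 45 minutes after 11:57.
Total minutes: 11 x 60 + 57 + 6 x 60 + 45 = 1122.
1122 mod 720 = 402 minutes = 6:42.
Now compute the angle at 6:42:
Hour hand: 6 x 30 + 42 x 0.5 = 201 degrees
Minute hand: 42 x 6 = 252 degrees
Difference: |201 - 252| = 51 degrees
The angle is 51 degrees

Final answer: 51 degrees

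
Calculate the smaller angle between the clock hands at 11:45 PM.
Hour hand position: 11 x 30 + 45 x 0.5 = 352.5 degrees
Minute hand position: 45 x 6 = 270 degrees
Difference: |352.5 - 270| = 82.5 degrees
The angle between the hands is 82.5 degrees

Final answer: 82.5 degrees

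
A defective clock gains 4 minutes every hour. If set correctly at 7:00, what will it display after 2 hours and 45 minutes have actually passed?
For every 60 true minutes, the faulty clock advances 60 + 4 = 64 minutes.
True elapsed: 2 hours and 45 minutes = 165 minutes.
Faulty clock advances: 165 x 64/60 = 176 minutes (drift: 11 minutes ahead).
Shown time: 7:00 + 176 minutes = 9:56.

Final answer: 9:56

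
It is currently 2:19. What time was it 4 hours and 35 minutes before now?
Starting time: 2:19 = 139 total minutes past 12:00
Subtracting: 4 hours and 35 minutes = 275 minutes
139 - 275 = -136 (negative, add 12 hours = 720) = 584 minutes
= 9 hours and 44 minutes past 12:00 = 9:44

Final answer: 9:44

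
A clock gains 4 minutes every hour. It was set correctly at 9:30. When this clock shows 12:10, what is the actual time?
For every 60 true minutes, the faulty clock advances 64 minutes, so 1 faulty-clock minute corresponds to 60/64 true minutes.
From 9:30 to 12:10 on the faulty dial is 160 minutes.
True elapsed: 160 x 60/64 = 150 minutes = 2 hours and 30 minutes.
True time: 9:30 + 2 hours and 30 minutes = 12:00.

Final answer: 12:00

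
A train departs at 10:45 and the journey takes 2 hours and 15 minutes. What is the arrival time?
Starting time: 10:45
Adding 15 minutes to 45 minutes: 45 + 15 = 60 minutes = 1 hour
Adding 2 hours: 10 + 2 + 1 (carry) = 13 - 12 = 1
Final time: 1:00

Final answer: 1:00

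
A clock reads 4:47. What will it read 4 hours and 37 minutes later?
Starting time: 4:47
Adding 37 minutes to 47 minutes: 47 + 37 = 84 minutes = 1 hour and 24 minutes
Adding 4 hours: 4 + 4 + 1 (carry) = 9
Final time: 9:24

Final answer: 9:24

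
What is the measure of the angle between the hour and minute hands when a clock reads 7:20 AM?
Hour hand position: 7 x 30 + 20 x 0.5 = 220 degrees
Minute hand position: 20 x 6 = 120 degrees
Difference: |220 - 120| = 100 degrees
The angle between the hands is 100 degrees

Final answer: 100 degrees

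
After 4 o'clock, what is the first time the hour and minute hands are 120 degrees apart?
At t minutes past 4:00, the hour hand is at 30 x 4 + 0.5t degrees and the minute hand is at 6t degrees.
The smaller angle between them is 120 degrees when |30H - 5.5t| = 120 or |30H - 5.5t| = 240.
With H = 4, solve 30 x 4 - 5.5t = +/- target for each target:
  t = (30 x 4 - 120) / 5.5 = 0 (outside (0, 60))
  t = (30 x 4 + 120) / 5.5 = 43.64
  t = (30 x 4 - 240) / 5.5 = -21.82 (outside (0, 60))
  t = (30 x 4 + 240) / 5.5 = 65.45 (outside (0, 60))
Valid solutions in (0, 60): {43.64} minutes.
The first occurrence is t = 43.64 minutes.
The hands form a 120-degree angle at 43.64 minutes past 4:00.

Final answer: 43.64 minutes past 4:00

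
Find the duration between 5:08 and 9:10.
From 5:08 to 9:10:
(9 x 60 + 10) - (5 x 60 + 8) = 550 - 308 = 242 minutes
= 4 hours and 2 minutes

Final answer: 4 hours and 2 minutes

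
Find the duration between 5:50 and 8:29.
From 5:50 to 8:29:
(8 x 60 + 29) - (5 x 60 + 50) = 509 - 350 = 159 minutes
= 2 hours and 39 minutes

Final answer: 2 hours and 39 minutes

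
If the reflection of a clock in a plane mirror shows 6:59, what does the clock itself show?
Reflection across the vertical (12-6) axis maps a hand at angle A degrees to (360 - A) degrees, which sends a reading of T minutes past 12:00 to (720 - T) minutes past 12:00.
Mirror reads 6:59 = 419 minutes past 12:00.
Actual time: (720 - 419) mod 720 = 301 minutes = 5:01.

Final answer: 5:01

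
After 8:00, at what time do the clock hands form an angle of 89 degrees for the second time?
At t minutes past 8:00, the hour hand is at 30 x 8 + 0.5t degrees and the minute hand is at 6t degrees.
The smaller angle between them is 89 degrees when |30H - 5.5t| = 89 or |30H - 5.5t| = 271.
With H = 8, solve 30 x 8 - 5.5t = +/- target for each target:
  t = (30 x 8 - 89) / 5.5 = 27.45
  t = (30 x 8 + 89) / 5.5 = 59.82
  t = (30 x 8 - 271) / 5.5 = -5.64 (outside (0, 60))
  t = (30 x 8 + 271) / 5.5 = 92.91 (outside (0, 60))
Valid solutions in (0, 60): {27.45, 59.82} minutes.
The second occurrence is t = 59.82 minutes.
The hands form a 89-degree angle at 59.82 minutes past 8:00.

Final answer: 59.82 minutes past 8:00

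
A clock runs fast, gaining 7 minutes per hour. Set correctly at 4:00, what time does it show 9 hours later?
For every 60 true minutes, the faulty clock advances 60 + 7 = 67 minutes.
True elapsed: 9 hours = 540 minutes.
Faulty clock advances: 540 x 67/60 = 603 minutes (drift: 63 minutes ahead).
Shown time: 4:00 + 603 minutes = 2:03.

Final answer: 2:03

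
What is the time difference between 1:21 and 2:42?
From 1:21 to 2:42:
(2 x 60 + 42) - (1 x 60 + 21) = 162 - 81 = 81 minutes
= 1 hour and 21 minutes

Final answer: 1 hour and 21 minutes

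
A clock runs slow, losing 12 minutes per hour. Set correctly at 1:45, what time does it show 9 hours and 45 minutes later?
For every 60 true minutes, the faulty clock advances 60 - 12 = 48 minutes.
True elapsed: 9 hours and 45 minutes = 585 minutes.
Faulty clock advances: 585 x 48/60 = 468 minutes (drift: 117 minutes behind).
Shown time: 1:45 + 468 minutes = 9:33.

Final answer: 9:33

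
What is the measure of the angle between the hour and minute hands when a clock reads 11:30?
Hour hand position: 11 x 30 + 30 x 0.5 = 345 degrees
Minute hand position: 30 x 6 = 180 degrees
Difference: |345 - 180| = 165 degrees
The angle between the hands is 165 degrees

Final answer: 165 degrees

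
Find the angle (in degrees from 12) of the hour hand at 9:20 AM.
The hour hand moves 30 degrees per hour and 0.5 degrees per minute.
At 9:20: (9) x 30 + 20 x 0.5 = 270 + 10 = 280 degrees

Final answer: 280 degrees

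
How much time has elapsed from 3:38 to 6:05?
From 3:38 to 6:05:
(6 x 60 + 5) - (3 x 60 + 38) = 365 - 218 = 147 minutes
= 2 hours and 27 minutes

Final answer: 2 hours and 27 minutes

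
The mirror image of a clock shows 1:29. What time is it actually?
Reflection across the vertical (12-6) axis maps a hand at angle A degrees to (360 - A) degrees, which sends a reading of T minutes past 12:00 to (720 - T) minutes past 12:00.
Mirror reads 1:29 = 89 minutes past 12:00.
Actual time: (720 - 89) mod 720 = 631 minutes = 10:31.

Final answer: 10:31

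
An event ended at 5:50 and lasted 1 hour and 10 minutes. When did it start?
Starting time: 5:50 = 350 total minutes past 12:00
Subtracting: 1 hour and 10 minutes = 70 minutes
350 - 70 = 280 minutes
= 4 hours and 40 minutes past 12:00 = 4:40

Final answer: 4:40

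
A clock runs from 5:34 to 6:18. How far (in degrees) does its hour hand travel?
The hour hand moves 0.5 degrees per minute.
Time elapsed: 6:18 - 5:34 = 44 minutes
Angular displacement: 44 x 0.5 = 22 degrees

Final answer: 22 degrees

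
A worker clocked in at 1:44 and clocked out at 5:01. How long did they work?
From 1:44 to 5:01:
(5 x 60 + 1) - (1 x 60 + 44) = 301 - 104 = 197 minutes
= 3 hours and 17 minutes

Final answer: 3 hours and 17 minutes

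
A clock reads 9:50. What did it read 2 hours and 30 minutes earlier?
Starting time: 9:50 = 590 total minutes past 12:00
Subtracting: 2 hours and 30 minutes = 150 minutes
590 - 150 = 440 minutes
= 7 hours and 20 minutes past 12:00 = 7:20

Final answer: 7:20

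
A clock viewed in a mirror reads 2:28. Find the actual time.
Reflection across the vertical (12-6) axis maps a hand at angle A degrees to (360 - A) degrees, which sends a reading of T minutes past 12:00 to (720 - T) minutes past 12:00.
Mirror reads 2:28 = 148 minutes past 12:00.
Actual time: (720 - 148) mod 720 = 572 minutes = 9:32.

Final answer: 9:32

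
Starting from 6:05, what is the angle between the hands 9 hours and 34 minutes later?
First find the time 9 hours and 34 minutes after 6:05.
Total minutes: 6 x 60 + 5 + 9 x 60 + 34 = 939.
939 mod 720 = 219 minutes = 3:39.
Now compute the angle at 3:39:
Hour hand: 3 x 30 + 39 x 0.5 = 109.5 degrees
Minute hand: 39 x 6 = 234 degrees
Difference: |109.5 - 234| = 124.5 degrees
The angle is 124.5 degrees

Final answer: 124.5 degrees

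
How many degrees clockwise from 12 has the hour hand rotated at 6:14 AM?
The hour hand moves 30 degrees per hour and 0.5 degrees per minute.
At 6:14: (6) x 30 + 14 x 0.5 = 180 + 7 = 187 degrees

Final answer: 187 degrees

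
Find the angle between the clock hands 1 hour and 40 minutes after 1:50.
First find the time 1 hour and 40 minutes after 1:50.
Total minutes: 1 x 60 + 50 + 1 x 60 + 40 = 210.
210 mod 720 = 210 minutes = 3:30.
Now compute the angle at 3:30:
Hour hand: 3 x 30 + 30 x 0.5 = 105 degrees
Minute hand: 30 x 6 = 180 degrees
Difference: |105 - 180| = 75 degrees
The angle is 75 degrees

Final answer: 75 degrees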